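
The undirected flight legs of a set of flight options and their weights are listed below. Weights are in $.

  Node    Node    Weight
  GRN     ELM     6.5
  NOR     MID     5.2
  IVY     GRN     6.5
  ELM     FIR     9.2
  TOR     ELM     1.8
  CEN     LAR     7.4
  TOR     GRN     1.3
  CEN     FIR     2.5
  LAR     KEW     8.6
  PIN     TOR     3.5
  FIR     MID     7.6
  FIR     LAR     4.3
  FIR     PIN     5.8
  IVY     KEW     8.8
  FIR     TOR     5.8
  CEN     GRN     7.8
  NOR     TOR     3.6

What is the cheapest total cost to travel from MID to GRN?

$10.1

Running Dijkstra from MID:
MID: 0
NOR: 5.2  (via MID)
FIR: 7.6  (via MID)
TOR: 8.8  (via NOR)
GRN: 10.1  (via TOR)
Shortest route: MID → NOR → TOR → GRN = $10.1.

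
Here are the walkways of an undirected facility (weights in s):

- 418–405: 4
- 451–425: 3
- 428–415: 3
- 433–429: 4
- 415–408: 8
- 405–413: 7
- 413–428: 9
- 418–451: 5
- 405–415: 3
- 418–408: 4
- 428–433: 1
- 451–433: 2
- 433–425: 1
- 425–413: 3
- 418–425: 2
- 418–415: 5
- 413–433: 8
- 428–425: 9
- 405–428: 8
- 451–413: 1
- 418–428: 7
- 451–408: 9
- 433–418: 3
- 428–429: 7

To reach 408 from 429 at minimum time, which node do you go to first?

433

Enumerating some paths:
429–428–433–425–418–408: 7+1+1+2+4 = 15
429–433–418–408: 4+3+4 = 11
Cheapest is 429–433–418–408 at 11 s.
So from 429 the first move is to 433.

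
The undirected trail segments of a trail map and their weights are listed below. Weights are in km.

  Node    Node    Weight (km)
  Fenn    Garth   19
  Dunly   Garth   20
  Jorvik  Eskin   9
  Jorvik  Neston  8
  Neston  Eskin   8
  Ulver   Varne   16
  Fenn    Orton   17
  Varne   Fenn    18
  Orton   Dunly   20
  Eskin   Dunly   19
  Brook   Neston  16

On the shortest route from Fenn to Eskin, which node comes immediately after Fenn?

Enumerating some paths:
Fenn - Garth - Dunly - Eskin: 19+20+19 = 58
Fenn - Orton - Dunly - Eskin: 17+20+19 = 56
The minimum is 56 km via Fenn - Orton - Dunly - Eskin.
So from Fenn the first move is to Orton.

Orton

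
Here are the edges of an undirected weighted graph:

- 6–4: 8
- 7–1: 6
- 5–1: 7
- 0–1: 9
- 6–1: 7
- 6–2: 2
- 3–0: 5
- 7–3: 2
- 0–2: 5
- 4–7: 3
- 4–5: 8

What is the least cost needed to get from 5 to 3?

Candidate routes:
5 → 4 → 7 → 3: 8+3+2 = 13
5 → 1 → 7 → 3: 7+6+2 = 15
The minimum is 13 via 5 → 4 → 7 → 3.

13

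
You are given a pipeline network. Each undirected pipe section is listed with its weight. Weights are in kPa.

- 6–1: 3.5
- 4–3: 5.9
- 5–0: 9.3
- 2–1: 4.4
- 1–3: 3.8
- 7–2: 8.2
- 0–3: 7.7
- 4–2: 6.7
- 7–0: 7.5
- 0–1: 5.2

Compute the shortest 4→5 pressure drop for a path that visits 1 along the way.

Best 4 to 1: 4–3–1 costing 9.7
Best 1 to 5: 1–0–5 costing 14.5
Total via 1: 9.7 + 14.5 = 24.2 kPa.

24.2 kPa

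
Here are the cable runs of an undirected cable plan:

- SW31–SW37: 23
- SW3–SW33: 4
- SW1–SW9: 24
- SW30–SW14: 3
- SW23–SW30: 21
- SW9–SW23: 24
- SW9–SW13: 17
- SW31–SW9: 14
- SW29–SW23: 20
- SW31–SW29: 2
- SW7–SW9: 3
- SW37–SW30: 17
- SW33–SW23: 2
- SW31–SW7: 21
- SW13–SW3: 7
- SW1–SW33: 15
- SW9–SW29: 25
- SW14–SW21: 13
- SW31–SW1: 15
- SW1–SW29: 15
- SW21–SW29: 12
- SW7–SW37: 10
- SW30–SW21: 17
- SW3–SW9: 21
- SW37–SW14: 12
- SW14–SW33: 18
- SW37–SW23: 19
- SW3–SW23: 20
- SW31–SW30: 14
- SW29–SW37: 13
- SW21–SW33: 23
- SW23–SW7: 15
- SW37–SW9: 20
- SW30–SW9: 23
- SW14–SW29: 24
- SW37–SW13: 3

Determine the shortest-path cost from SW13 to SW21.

28

Running Dijkstra from SW13:
SW13: 0
SW37: 3  (via SW13)
SW3: 7  (via SW13)
SW33: 11  (via SW3)
SW23: 13  (via SW33)
SW7: 13  (via SW37)
SW14: 15  (via SW37)
SW9: 16  (via SW7)
SW29: 16  (via SW37)
SW30: 18  (via SW14)
SW31: 18  (via SW29)
SW1: 26  (via SW33)
SW21: 28  (via SW14)
Shortest route: SW13–SW37–SW14–SW21 = 28.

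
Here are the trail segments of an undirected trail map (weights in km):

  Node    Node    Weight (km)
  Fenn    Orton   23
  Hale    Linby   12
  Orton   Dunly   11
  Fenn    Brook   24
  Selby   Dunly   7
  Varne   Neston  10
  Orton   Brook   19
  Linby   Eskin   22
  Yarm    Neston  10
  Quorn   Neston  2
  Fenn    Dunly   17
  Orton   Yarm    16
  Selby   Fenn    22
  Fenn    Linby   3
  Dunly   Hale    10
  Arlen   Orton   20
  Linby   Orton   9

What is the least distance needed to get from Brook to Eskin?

49 km

Shortest distances from Brook:
Brook: 0
Orton: 19  (via Brook)
Fenn: 24  (via Brook)
Linby: 27  (via Fenn)
Dunly: 30  (via Orton)
Yarm: 35  (via Orton)
Selby: 37  (via Dunly)
Arlen: 39  (via Orton)
Hale: 39  (via Linby)
Neston: 45  (via Yarm)
Quorn: 47  (via Neston)
Eskin: 49  (via Linby)
Shortest route: Brook → Fenn → Linby → Eskin = 49 km.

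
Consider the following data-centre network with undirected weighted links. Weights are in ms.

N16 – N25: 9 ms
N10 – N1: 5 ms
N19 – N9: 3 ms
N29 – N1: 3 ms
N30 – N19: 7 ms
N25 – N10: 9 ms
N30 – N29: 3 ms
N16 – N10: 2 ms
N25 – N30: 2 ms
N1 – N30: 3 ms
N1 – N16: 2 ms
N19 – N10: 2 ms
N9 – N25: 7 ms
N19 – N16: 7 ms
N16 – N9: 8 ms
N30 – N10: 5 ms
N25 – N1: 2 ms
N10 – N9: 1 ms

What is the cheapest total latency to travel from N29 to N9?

Shortest distances from N29:
N29: 0
N30: 3  (via N29)
N1: 3  (via N29)
N25: 5  (via N30)
N16: 5  (via N1)
N10: 7  (via N16)
N9: 8  (via N10)
Shortest route: N29 → N1 → N16 → N10 → N9 = 8 ms.

8 ms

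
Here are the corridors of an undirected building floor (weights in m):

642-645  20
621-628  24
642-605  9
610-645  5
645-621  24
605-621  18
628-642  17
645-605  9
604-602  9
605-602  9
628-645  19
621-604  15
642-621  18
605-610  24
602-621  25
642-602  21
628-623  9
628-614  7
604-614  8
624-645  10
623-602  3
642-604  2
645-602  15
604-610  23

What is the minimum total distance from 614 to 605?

Shortest distances from 614:
614: 0
628: 7  (via 614)
604: 8  (via 614)
642: 10  (via 604)
623: 16  (via 628)
602: 17  (via 604)
605: 19  (via 642)
Shortest route: 614–604–642–605 = 19 m.

19 m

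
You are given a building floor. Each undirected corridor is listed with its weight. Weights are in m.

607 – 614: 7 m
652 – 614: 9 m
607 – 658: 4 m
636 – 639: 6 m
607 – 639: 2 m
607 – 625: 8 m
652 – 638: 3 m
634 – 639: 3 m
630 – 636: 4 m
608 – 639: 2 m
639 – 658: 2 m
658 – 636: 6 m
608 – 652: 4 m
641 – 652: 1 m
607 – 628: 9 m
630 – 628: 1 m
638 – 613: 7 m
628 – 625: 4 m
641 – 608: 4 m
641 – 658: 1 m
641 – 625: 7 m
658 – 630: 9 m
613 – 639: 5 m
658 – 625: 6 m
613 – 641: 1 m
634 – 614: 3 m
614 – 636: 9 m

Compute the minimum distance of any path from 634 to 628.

Shortest distances from 634:
634: 0
639: 3  (via 634)
614: 3  (via 634)
608: 5  (via 639)
607: 5  (via 639)
658: 5  (via 639)
641: 6  (via 658)
613: 7  (via 641)
652: 7  (via 641)
636: 9  (via 639)
638: 10  (via 652)
625: 11  (via 658)
630: 13  (via 636)
628: 14  (via 607)
Shortest route: 634 → 639 → 607 → 628 = 14 m.

14 m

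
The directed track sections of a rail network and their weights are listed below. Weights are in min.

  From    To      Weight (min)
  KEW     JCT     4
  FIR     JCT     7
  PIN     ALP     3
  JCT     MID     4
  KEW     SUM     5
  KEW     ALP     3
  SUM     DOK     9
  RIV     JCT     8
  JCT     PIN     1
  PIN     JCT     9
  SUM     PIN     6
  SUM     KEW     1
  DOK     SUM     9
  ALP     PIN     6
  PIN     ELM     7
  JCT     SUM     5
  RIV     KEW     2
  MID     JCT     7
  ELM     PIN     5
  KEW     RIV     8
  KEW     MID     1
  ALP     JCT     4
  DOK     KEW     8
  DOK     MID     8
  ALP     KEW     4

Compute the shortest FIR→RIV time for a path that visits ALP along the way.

Shortest FIR→ALP: FIR–JCT–PIN–ALP = 11
Best ALP to RIV: ALP–KEW–RIV costing 12
Total via ALP: 11 + 12 = 23 min.

23 min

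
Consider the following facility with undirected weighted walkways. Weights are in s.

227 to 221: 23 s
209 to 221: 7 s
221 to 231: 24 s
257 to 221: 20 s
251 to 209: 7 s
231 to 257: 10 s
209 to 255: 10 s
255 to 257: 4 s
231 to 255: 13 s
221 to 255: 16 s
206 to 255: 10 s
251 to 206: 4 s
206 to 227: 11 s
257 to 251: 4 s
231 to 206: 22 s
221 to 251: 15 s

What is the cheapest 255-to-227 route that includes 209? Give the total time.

32 s

Shortest 255→209: 255–209 = 10
Best 209 to 227: 209–251–206–227 costing 22
Total via 209: 10 + 22 = 32 s.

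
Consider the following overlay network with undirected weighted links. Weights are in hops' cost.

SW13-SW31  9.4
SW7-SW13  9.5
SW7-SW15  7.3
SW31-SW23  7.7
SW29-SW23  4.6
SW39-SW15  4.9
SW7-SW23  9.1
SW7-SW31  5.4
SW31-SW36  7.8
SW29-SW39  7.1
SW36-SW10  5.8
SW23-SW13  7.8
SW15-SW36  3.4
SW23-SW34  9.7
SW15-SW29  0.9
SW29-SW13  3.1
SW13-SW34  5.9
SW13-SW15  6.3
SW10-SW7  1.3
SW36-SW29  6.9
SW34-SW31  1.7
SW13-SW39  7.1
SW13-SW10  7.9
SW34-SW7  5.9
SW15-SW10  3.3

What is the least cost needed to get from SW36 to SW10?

5.8 hops' cost

Shortest distances from SW36:
SW36: 0
SW15: 3.4  (via SW36)
SW29: 4.3  (via SW15)
SW10: 5.8  (via SW36)
Shortest route: SW36 → SW10 = 5.8 hops' cost.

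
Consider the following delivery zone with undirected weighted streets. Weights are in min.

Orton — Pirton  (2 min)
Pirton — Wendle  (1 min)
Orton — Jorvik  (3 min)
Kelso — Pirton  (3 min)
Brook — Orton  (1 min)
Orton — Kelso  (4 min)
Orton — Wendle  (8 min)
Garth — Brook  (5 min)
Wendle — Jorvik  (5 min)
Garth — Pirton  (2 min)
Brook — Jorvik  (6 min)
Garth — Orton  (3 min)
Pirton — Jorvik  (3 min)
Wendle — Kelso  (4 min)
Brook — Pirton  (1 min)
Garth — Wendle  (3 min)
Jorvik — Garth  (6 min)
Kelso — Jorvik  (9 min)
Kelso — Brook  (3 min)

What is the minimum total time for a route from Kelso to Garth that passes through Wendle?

7 min

Best Kelso to Wendle: Kelso → Wendle costing 4
Best Wendle to Garth: Wendle → Garth costing 3
Total via Wendle: 4 + 3 = 7 min.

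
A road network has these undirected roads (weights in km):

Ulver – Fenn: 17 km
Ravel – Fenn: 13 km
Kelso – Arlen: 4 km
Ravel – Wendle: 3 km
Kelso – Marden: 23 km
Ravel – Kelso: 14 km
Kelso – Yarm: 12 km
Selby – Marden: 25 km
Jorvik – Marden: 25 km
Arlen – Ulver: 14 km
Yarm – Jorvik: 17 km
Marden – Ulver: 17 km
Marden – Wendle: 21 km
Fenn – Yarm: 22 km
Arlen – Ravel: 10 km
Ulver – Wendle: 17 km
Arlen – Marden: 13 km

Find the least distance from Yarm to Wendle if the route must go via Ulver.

Best Yarm to Ulver: Yarm → Kelso → Arlen → Ulver costing 30
Shortest Ulver→Wendle: Ulver → Wendle = 17
Total via Ulver: 30 + 17 = 47 km.

47 km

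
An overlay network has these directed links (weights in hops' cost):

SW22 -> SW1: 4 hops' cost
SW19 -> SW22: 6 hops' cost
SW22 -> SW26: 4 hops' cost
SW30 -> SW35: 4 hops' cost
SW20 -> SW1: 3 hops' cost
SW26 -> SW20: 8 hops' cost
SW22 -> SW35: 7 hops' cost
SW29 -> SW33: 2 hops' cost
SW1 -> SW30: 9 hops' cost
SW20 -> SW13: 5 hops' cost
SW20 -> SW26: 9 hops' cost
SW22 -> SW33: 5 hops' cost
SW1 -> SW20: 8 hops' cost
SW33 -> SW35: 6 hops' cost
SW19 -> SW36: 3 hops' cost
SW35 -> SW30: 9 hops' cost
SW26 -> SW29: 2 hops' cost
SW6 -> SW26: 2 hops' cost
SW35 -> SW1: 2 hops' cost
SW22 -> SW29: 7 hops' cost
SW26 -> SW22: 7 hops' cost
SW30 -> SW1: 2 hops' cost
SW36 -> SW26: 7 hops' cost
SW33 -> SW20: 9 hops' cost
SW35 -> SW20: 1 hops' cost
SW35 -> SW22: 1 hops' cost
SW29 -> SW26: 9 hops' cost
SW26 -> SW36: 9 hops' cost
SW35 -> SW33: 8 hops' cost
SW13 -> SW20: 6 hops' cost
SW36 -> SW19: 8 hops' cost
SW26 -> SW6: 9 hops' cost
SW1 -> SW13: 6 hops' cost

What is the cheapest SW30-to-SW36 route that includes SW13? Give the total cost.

Shortest SW30→SW13: SW30 → SW1 → SW13 = 8
Best SW13 to SW36: SW13 → SW20 → SW26 → SW36 costing 24
Total via SW13: 8 + 24 = 32 hops' cost.

32 hops' cost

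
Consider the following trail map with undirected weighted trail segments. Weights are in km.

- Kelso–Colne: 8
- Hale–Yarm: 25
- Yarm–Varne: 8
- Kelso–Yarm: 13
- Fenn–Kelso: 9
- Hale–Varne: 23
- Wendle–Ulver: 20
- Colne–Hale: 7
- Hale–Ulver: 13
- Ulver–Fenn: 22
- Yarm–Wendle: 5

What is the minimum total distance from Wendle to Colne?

26 km

Candidate routes:
Wendle–Ulver–Hale–Colne: 20+13+7 = 40
Wendle–Yarm–Hale–Colne: 5+25+7 = 37
Wendle–Yarm–Kelso–Colne: 5+13+8 = 26
The minimum is 26 km via Wendle–Yarm–Kelso–Colne.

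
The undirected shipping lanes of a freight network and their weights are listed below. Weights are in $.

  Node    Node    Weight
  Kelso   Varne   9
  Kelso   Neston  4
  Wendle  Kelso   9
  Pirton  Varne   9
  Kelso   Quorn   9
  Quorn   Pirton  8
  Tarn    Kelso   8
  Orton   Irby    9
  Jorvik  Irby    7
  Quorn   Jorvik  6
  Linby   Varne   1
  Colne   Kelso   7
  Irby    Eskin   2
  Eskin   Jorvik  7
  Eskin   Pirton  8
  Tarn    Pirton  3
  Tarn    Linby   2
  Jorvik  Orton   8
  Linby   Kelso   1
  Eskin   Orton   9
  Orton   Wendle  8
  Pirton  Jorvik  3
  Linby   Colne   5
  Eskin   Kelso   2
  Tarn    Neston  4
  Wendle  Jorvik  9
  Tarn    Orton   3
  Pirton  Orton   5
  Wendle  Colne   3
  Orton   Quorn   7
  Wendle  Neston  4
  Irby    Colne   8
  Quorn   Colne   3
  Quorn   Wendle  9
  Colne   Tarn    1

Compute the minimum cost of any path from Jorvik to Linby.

$8

Settle nodes by increasing distance from Jorvik:
Jorvik: 0
Pirton: 3  (via Jorvik)
Quorn: 6  (via Jorvik)
Tarn: 6  (via Pirton)
Colne: 7  (via Tarn)
Irby: 7  (via Jorvik)
Eskin: 7  (via Jorvik)
Linby: 8  (via Tarn)
Shortest route: Jorvik → Pirton → Tarn → Linby = $8.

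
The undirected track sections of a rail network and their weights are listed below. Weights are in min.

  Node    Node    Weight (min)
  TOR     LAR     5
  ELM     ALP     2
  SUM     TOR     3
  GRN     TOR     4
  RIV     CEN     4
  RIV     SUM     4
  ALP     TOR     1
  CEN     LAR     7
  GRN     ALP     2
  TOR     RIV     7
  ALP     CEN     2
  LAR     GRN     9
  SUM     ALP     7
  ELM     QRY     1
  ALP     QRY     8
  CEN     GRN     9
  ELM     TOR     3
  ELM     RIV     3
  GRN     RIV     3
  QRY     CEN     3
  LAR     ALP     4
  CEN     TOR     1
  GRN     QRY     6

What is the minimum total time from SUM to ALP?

4 min

Shortest distances from SUM:
SUM: 0
TOR: 3  (via SUM)
RIV: 4  (via SUM)
CEN: 4  (via TOR)
ALP: 4  (via TOR)
Shortest route: SUM–TOR–ALP = 4 min.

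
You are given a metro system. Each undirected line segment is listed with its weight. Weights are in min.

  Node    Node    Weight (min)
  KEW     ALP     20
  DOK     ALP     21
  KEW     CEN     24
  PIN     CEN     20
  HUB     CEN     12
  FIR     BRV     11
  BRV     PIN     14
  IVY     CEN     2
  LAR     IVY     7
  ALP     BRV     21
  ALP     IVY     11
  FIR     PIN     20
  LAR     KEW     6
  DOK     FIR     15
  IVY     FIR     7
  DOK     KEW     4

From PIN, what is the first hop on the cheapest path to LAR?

Compare a few routes:
PIN → FIR → DOK → KEW → LAR: 20+15+4+6 = 45
PIN → BRV → FIR → IVY → LAR: 14+11+7+7 = 39
PIN → FIR → IVY → LAR: 20+7+7 = 34
PIN → CEN → IVY → LAR: 20+2+7 = 29
Cheapest is PIN → CEN → IVY → LAR at 29 min.
So from PIN the first move is to CEN.

CEN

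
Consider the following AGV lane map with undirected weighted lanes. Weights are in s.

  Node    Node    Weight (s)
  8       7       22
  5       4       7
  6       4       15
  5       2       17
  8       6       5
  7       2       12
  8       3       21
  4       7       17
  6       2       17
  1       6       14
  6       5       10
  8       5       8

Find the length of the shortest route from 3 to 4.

36 s

Compare a few routes:
3 - 8 - 5 - 6 - 4: 21+8+10+15 = 54
3 - 8 - 6 - 4: 21+5+15 = 41
3 - 8 - 5 - 4: 21+8+7 = 36
3 - 8 - 6 - 5 - 4: 21+5+10+7 = 43
Cheapest is 3 - 8 - 5 - 4 at 36 s.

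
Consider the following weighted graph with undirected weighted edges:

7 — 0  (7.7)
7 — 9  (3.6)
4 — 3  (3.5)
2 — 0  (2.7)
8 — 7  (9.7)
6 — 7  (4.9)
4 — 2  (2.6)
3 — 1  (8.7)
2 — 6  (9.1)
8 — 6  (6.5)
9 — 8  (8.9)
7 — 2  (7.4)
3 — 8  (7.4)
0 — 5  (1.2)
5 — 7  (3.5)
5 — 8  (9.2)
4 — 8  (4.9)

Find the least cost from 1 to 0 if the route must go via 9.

Best 1 to 9: 1 → 3 → 8 → 9 costing 25
Best 9 to 0: 9 → 7 → 5 → 0 costing 8.3
Total via 9: 25 + 8.3 = 33.3.

33.3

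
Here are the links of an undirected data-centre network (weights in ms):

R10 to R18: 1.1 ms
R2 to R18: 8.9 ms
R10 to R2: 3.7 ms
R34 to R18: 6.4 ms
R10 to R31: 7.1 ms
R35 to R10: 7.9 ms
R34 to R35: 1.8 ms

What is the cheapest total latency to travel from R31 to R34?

Compare a few routes:
R31–R10–R2–R18–R34: 7.1+3.7+8.9+6.4 = 26.1
R31–R10–R18–R34: 7.1+1.1+6.4 = 14.6
R31–R10–R35–R34: 7.1+7.9+1.8 = 16.8
The minimum is 14.6 ms via R31–R10–R18–R34.

14.6 ms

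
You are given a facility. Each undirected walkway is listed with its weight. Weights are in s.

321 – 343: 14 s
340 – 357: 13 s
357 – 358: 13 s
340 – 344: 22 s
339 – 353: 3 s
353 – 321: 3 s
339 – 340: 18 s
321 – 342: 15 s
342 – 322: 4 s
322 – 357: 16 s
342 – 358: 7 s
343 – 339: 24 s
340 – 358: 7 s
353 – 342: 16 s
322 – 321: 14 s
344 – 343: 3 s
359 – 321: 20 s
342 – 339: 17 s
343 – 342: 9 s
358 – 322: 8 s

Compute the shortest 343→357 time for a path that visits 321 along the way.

Shortest 343→321: 343 → 321 = 14
Shortest 321→357: 321 → 322 → 357 = 30
Total via 321: 14 + 30 = 44 s.

44 s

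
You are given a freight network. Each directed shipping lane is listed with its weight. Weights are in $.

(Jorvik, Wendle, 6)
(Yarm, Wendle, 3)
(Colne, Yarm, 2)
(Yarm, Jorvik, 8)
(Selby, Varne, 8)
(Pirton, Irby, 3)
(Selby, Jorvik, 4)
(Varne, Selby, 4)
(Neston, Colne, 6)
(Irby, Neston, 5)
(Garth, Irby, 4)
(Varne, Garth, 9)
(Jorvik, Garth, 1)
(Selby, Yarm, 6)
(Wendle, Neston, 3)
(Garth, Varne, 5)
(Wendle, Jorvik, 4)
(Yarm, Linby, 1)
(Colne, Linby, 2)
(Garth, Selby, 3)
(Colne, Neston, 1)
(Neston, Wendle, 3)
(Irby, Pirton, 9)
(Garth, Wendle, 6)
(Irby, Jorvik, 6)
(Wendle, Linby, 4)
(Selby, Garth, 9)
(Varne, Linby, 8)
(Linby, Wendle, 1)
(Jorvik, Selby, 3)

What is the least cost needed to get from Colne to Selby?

$10

Compare a few routes:
Colne → Yarm → Linby → Wendle → Jorvik → Selby: 2+1+1+4+3 = 11
Colne → Linby → Wendle → Jorvik → Garth → Selby: 2+1+4+1+3 = 11
Colne → Linby → Wendle → Jorvik → Selby: 2+1+4+3 = 10
Cheapest is Colne → Linby → Wendle → Jorvik → Selby at $10.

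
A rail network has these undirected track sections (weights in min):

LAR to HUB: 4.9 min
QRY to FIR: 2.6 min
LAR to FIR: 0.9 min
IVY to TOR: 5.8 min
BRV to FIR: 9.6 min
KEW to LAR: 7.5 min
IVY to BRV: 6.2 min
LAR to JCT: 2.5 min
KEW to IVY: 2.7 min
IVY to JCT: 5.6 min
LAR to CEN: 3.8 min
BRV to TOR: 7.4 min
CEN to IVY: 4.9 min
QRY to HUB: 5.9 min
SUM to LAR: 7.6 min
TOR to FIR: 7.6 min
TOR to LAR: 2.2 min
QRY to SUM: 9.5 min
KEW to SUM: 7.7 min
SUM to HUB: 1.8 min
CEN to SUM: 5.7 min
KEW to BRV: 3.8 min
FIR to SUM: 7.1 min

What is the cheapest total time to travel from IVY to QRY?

11.5 min

Shortest distances from IVY:
IVY: 0
KEW: 2.7  (via IVY)
CEN: 4.9  (via IVY)
JCT: 5.6  (via IVY)
TOR: 5.8  (via IVY)
BRV: 6.2  (via IVY)
LAR: 8  (via TOR)
FIR: 8.9  (via LAR)
SUM: 10.4  (via KEW)
QRY: 11.5  (via FIR)
Shortest route: IVY–TOR–LAR–FIR–QRY = 11.5 min.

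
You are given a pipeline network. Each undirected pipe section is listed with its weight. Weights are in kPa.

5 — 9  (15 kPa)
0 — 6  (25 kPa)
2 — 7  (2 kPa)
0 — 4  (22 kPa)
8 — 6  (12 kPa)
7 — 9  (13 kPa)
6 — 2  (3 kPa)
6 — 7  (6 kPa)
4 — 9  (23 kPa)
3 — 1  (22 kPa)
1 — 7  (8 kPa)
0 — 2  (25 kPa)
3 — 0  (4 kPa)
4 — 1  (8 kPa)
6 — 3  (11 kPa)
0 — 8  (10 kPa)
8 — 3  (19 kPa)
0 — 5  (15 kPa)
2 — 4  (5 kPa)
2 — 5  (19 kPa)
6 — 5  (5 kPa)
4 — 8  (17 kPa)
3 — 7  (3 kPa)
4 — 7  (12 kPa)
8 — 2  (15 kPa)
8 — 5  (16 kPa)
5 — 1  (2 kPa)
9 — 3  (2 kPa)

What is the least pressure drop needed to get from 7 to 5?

10 kPa

Enumerating some paths:
7–2–6–5: 2+3+5 = 10
7–6–5: 6+5 = 11
The minimum is 10 kPa via 7–2–6–5.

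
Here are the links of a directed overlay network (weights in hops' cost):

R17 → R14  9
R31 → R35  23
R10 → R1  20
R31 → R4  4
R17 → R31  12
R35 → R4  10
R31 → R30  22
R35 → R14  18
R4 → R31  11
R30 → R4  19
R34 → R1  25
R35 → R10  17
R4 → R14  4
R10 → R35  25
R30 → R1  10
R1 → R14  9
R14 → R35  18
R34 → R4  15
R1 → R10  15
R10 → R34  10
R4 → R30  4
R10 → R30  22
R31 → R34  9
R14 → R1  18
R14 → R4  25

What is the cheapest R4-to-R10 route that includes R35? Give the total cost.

39 hops' cost

Shortest R4→R35: R4 → R14 → R35 = 22
Shortest R35→R10: R35 → R10 = 17
Total via R35: 22 + 17 = 39 hops' cost.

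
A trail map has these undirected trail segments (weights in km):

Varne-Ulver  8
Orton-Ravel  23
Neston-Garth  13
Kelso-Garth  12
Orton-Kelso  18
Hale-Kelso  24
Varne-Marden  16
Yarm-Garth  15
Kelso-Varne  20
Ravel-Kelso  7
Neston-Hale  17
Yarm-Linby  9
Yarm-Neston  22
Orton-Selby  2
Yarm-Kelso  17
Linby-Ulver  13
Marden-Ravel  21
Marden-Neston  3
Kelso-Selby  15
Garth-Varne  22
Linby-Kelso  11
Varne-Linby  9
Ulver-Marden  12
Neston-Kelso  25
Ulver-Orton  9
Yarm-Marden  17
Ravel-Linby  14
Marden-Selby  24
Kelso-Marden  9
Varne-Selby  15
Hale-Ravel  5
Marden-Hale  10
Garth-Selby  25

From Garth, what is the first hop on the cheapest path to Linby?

Kelso

Candidate routes:
Garth–Kelso–Ravel–Linby: 12+7+14 = 33
Garth–Varne–Linby: 22+9 = 31
Garth–Yarm–Linby: 15+9 = 24
Garth–Kelso–Linby: 12+11 = 23
The minimum is 23 km via Garth–Kelso–Linby.
So from Garth the first move is to Kelso.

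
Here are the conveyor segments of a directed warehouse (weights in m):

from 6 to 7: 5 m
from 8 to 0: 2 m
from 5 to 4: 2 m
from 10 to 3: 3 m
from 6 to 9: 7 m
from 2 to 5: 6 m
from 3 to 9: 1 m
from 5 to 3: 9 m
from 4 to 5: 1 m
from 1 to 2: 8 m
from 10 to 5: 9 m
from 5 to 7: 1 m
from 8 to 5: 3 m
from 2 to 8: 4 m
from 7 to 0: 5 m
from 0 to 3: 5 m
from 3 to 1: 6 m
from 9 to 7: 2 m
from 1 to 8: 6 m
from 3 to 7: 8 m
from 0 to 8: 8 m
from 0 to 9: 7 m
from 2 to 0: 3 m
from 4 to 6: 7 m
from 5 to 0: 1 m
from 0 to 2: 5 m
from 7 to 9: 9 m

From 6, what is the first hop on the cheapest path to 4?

7

Compare a few routes:
6 - 7 - 0 - 2 - 5 - 4: 5+5+5+6+2 = 23
6 - 7 - 0 - 2 - 8 - 5 - 4: 5+5+5+4+3+2 = 24
Cheapest is 6 - 7 - 0 - 2 - 5 - 4 at 23 m.
So from 6 the first move is to 7.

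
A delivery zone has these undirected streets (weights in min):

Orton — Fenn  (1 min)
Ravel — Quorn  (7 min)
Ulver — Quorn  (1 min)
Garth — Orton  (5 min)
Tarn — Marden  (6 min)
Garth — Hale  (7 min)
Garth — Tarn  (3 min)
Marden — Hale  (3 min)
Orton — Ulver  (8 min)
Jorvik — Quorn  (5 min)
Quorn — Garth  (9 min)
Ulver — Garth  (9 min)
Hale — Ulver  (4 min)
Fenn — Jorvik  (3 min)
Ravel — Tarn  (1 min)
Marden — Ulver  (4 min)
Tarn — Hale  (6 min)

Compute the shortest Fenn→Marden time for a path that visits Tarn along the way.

Best Fenn to Tarn: Fenn–Orton–Garth–Tarn costing 9
Shortest Tarn→Marden: Tarn–Marden = 6
Total via Tarn: 9 + 6 = 15 min.

15 min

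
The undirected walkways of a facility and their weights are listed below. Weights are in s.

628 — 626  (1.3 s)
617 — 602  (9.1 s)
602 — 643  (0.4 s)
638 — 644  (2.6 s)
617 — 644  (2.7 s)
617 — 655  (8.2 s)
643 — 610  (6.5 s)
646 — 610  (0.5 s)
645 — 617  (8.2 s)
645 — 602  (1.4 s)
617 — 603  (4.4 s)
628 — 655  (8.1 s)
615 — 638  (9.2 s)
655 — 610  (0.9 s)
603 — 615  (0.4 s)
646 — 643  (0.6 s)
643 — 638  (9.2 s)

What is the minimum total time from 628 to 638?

Enumerating some paths:
628 → 655 → 617 → 644 → 638: 8.1+8.2+2.7+2.6 = 21.6
628 → 655 → 610 → 646 → 643 → 638: 8.1+0.9+0.5+0.6+9.2 = 19.3
The minimum is 19.3 s via 628 → 655 → 610 → 646 → 643 → 638.

19.3 s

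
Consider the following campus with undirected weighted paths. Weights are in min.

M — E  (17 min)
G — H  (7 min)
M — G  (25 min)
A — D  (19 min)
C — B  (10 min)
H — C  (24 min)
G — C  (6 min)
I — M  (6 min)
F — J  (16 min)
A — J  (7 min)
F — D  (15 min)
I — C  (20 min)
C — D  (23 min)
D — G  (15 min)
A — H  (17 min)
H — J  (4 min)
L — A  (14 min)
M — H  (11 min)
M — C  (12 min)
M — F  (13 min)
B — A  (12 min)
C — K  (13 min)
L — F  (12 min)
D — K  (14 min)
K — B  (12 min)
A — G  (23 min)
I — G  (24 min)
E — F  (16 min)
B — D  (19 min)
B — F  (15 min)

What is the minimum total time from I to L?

31 min

Running Dijkstra from I:
I: 0
M: 6  (via I)
H: 17  (via M)
C: 18  (via M)
F: 19  (via M)
J: 21  (via H)
E: 23  (via M)
G: 24  (via I)
A: 28  (via J)
B: 28  (via C)
K: 31  (via C)
L: 31  (via F)
Shortest route: I → M → F → L = 31 min.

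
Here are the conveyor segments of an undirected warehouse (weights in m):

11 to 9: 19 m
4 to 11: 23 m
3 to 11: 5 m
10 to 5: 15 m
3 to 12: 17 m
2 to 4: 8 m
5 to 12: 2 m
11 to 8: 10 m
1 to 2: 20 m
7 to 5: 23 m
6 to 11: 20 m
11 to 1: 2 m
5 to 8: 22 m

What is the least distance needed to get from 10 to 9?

Candidate routes:
10–5–8–11–9: 15+22+10+19 = 66
10–5–12–3–11–9: 15+2+17+5+19 = 58
The minimum is 58 m via 10–5–12–3–11–9.

58 m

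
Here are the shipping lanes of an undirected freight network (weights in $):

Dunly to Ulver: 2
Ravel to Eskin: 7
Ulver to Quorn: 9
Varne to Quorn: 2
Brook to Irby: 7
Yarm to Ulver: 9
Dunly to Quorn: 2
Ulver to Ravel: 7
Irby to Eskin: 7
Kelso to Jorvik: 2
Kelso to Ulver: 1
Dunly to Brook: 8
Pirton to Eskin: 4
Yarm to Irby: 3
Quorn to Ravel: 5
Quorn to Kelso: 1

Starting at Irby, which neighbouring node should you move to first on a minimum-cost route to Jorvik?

Candidate routes:
Irby → Yarm → Ulver → Dunly → Quorn → Kelso → Jorvik: 3+9+2+2+1+2 = 19
Irby → Brook → Dunly → Quorn → Kelso → Jorvik: 7+8+2+1+2 = 20
Irby → Yarm → Ulver → Kelso → Jorvik: 3+9+1+2 = 15
The minimum is $15 via Irby → Yarm → Ulver → Kelso → Jorvik.
So from Irby the first move is to Yarm.

Yarm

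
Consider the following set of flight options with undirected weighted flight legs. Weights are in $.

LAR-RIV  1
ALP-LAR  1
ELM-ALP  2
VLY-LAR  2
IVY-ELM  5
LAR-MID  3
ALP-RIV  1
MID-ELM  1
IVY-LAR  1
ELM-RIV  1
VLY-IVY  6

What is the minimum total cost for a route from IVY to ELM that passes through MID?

$5

Shortest IVY→MID: IVY–LAR–MID = 4
Shortest MID→ELM: MID–ELM = 1
Total via MID: 4 + 1 = $5.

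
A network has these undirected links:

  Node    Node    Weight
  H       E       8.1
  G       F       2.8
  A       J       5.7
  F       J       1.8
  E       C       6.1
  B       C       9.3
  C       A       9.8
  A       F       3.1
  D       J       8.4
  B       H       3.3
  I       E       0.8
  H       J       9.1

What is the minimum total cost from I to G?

Enumerating some paths:
I - E - C - A - F - G: 0.8+6.1+9.8+3.1+2.8 = 22.6
I - E - C - A - J - F - G: 0.8+6.1+9.8+5.7+1.8+2.8 = 27
The minimum is 22.6 via I - E - C - A - F - G.

22.6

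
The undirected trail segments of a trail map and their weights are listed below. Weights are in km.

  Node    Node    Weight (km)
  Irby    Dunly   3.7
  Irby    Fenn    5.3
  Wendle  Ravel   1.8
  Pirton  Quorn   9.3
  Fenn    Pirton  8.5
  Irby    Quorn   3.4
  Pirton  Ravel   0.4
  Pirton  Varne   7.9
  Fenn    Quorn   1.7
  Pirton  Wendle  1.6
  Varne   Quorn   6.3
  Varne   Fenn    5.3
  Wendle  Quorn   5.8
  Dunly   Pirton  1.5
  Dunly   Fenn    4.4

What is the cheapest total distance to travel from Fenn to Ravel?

6.3 km

Running Dijkstra from Fenn:
Fenn: 0
Quorn: 1.7  (via Fenn)
Dunly: 4.4  (via Fenn)
Irby: 5.1  (via Quorn)
Varne: 5.3  (via Fenn)
Pirton: 5.9  (via Dunly)
Ravel: 6.3  (via Pirton)
Shortest route: Fenn–Dunly–Pirton–Ravel = 6.3 km.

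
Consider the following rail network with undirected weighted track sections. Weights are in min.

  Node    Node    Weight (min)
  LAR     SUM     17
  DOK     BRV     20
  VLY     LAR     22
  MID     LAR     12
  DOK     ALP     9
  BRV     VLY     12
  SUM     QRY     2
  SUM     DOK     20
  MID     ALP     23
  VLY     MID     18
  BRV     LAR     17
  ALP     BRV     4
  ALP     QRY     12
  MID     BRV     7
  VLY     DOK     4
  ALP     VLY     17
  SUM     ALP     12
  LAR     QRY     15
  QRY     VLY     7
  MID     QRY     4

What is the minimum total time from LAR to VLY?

22 min

Enumerating some paths:
LAR–VLY: 22 = 22
LAR–MID–QRY–VLY: 12+4+7 = 23
The minimum is 22 min via LAR–VLY.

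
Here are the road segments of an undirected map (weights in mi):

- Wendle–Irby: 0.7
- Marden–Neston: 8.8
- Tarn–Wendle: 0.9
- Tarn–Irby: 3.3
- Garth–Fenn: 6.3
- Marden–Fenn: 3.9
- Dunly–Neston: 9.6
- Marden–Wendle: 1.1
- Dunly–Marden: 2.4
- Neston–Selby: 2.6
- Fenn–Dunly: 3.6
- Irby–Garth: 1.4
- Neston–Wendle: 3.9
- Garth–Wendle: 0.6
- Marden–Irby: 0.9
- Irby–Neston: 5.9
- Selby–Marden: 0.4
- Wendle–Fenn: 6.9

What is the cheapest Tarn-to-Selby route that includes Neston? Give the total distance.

7.4 mi

Best Tarn to Neston: Tarn–Wendle–Neston costing 4.8
Shortest Neston→Selby: Neston–Selby = 2.6
Total via Neston: 4.8 + 2.6 = 7.4 mi.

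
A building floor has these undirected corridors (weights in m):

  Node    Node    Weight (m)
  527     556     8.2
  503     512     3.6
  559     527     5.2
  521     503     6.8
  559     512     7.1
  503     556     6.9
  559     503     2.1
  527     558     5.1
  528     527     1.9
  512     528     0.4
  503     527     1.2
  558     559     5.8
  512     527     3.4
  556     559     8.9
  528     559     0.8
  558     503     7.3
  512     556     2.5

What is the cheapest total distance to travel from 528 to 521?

9.7 m

Enumerating some paths:
528 → 512 → 527 → 503 → 521: 0.4+3.4+1.2+6.8 = 11.8
528 → 527 → 503 → 521: 1.9+1.2+6.8 = 9.9
528 → 512 → 503 → 521: 0.4+3.6+6.8 = 10.8
528 → 559 → 503 → 521: 0.8+2.1+6.8 = 9.7
Cheapest is 528 → 559 → 503 → 521 at 9.7 m.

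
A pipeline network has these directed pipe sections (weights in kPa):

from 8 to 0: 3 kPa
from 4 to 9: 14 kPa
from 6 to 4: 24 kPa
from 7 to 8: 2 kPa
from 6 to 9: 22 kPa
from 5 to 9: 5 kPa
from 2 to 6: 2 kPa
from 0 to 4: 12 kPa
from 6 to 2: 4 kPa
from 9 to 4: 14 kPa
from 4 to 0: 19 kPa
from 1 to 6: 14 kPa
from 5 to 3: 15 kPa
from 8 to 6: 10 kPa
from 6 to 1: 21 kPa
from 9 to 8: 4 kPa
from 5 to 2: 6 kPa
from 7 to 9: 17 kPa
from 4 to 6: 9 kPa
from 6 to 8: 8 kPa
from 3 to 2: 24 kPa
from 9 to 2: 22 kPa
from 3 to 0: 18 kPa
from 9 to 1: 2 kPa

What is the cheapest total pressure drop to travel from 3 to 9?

Running Dijkstra from 3:
3: 0
0: 18  (via 3)
2: 24  (via 3)
6: 26  (via 2)
4: 30  (via 0)
8: 34  (via 6)
9: 44  (via 4)
Shortest route: 3 → 0 → 4 → 9 = 44 kPa.

44 kPa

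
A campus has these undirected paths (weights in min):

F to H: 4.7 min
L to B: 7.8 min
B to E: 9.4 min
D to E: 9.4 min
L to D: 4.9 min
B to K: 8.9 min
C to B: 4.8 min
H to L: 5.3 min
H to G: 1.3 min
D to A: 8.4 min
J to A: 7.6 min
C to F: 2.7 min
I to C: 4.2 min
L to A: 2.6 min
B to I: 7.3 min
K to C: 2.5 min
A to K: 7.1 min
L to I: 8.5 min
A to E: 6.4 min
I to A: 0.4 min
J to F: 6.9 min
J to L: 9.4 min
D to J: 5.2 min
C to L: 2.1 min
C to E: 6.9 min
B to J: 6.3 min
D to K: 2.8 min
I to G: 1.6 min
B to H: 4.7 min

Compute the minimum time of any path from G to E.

8.4 min

Enumerating some paths:
G → I → A → L → C → E: 1.6+0.4+2.6+2.1+6.9 = 13.6
G → I → C → E: 1.6+4.2+6.9 = 12.7
G → I → A → E: 1.6+0.4+6.4 = 8.4
The minimum is 8.4 min via G → I → A → E.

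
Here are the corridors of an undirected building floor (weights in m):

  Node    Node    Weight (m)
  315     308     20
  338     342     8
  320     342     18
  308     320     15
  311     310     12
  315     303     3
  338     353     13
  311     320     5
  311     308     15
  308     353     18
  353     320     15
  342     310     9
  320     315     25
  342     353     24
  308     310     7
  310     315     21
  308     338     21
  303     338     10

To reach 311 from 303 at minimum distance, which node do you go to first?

Candidate routes:
303–315–310–311: 3+21+12 = 36
303–315–320–311: 3+25+5 = 33
The minimum is 33 m via 303–315–320–311.
So from 303 the first move is to 315.

315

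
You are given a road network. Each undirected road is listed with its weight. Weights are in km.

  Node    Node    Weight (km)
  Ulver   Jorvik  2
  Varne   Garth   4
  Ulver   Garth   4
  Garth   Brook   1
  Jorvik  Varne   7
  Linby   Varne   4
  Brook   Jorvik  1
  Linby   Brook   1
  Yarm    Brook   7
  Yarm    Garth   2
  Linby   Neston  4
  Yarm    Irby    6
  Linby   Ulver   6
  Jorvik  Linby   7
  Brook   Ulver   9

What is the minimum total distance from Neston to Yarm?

Compare a few routes:
Neston–Linby–Brook–Yarm: 4+1+7 = 12
Neston–Linby–Brook–Garth–Yarm: 4+1+1+2 = 8
Neston–Linby–Varne–Garth–Yarm: 4+4+4+2 = 14
Neston–Linby–Brook–Jorvik–Ulver–Garth–Yarm: 4+1+1+2+4+2 = 14
Cheapest is Neston–Linby–Brook–Garth–Yarm at 8 km.

8 km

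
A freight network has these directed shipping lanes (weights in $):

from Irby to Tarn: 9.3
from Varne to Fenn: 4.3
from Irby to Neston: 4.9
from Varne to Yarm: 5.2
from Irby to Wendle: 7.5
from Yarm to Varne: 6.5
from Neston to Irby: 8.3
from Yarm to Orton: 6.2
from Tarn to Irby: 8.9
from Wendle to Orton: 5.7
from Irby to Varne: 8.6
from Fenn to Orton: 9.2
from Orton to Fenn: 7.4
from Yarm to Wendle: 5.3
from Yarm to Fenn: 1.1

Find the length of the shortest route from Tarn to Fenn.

Compare a few routes:
Tarn → Irby → Varne → Fenn: 8.9+8.6+4.3 = 21.8
Tarn → Irby → Varne → Yarm → Fenn: 8.9+8.6+5.2+1.1 = 23.8
Cheapest is Tarn → Irby → Varne → Fenn at $21.8.

$21.8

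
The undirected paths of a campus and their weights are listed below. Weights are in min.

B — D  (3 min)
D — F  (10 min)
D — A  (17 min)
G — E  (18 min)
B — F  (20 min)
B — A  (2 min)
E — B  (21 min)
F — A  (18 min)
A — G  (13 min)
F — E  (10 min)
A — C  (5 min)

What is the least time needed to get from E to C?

Shortest distances from E:
E: 0
F: 10  (via E)
G: 18  (via E)
D: 20  (via F)
B: 21  (via E)
A: 23  (via B)
C: 28  (via A)
Shortest route: E → B → A → C = 28 min.

28 min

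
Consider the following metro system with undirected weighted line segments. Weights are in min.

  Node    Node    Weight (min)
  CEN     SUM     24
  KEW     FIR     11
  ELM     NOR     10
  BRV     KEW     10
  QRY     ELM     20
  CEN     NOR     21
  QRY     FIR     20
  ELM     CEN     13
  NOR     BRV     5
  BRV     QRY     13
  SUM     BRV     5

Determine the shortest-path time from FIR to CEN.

Shortest distances from FIR:
FIR: 0
KEW: 11  (via FIR)
QRY: 20  (via FIR)
BRV: 21  (via KEW)
SUM: 26  (via BRV)
NOR: 26  (via BRV)
ELM: 36  (via NOR)
CEN: 47  (via NOR)
Shortest route: FIR–KEW–BRV–NOR–CEN = 47 min.

47 min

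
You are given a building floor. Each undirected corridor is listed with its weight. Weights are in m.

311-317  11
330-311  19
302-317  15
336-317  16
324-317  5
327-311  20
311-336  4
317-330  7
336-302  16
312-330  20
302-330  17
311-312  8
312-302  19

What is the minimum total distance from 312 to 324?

24 m

Enumerating some paths:
312 - 330 - 317 - 324: 20+7+5 = 32
312 - 311 - 317 - 324: 8+11+5 = 24
The minimum is 24 m via 312 - 311 - 317 - 324.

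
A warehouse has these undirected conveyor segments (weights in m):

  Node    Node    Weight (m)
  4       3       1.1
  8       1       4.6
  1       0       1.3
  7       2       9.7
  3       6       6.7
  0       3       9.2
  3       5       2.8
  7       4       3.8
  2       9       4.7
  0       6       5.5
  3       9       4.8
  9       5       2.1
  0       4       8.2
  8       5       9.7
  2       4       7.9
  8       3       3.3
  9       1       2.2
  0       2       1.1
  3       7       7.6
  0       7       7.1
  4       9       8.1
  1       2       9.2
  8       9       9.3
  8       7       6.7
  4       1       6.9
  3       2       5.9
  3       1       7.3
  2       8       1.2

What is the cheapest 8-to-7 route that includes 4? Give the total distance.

Best 8 to 4: 8 → 3 → 4 costing 4.4
Best 4 to 7: 4 → 7 costing 3.8
Total via 4: 4.4 + 3.8 = 8.2 m.

8.2 m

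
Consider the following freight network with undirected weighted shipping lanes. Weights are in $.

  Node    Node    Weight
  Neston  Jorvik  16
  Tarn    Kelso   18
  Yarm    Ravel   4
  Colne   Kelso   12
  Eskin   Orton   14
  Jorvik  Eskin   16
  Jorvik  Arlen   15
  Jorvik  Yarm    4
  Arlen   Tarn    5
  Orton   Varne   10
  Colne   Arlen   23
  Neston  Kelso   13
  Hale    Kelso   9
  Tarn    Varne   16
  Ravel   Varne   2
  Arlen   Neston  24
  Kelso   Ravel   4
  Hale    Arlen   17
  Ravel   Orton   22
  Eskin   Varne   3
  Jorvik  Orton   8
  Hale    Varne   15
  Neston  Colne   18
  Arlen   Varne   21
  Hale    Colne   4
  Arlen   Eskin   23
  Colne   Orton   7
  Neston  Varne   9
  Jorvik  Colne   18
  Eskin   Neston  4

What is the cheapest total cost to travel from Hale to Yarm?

Enumerating some paths:
Hale - Varne - Ravel - Yarm: 15+2+4 = 21
Hale - Kelso - Ravel - Yarm: 9+4+4 = 17
The minimum is $17 via Hale - Kelso - Ravel - Yarm.

$17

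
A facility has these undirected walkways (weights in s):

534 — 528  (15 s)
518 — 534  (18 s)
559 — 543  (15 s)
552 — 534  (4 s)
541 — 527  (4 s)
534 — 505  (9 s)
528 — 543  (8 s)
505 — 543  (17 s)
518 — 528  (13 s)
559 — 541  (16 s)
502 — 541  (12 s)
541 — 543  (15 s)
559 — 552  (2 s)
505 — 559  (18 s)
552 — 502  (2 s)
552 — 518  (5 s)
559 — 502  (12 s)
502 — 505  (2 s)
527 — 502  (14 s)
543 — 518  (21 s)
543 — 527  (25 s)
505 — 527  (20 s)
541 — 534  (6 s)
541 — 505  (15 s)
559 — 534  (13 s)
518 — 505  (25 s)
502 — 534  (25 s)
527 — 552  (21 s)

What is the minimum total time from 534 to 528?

Settle nodes by increasing distance from 534:
534: 0
552: 4  (via 534)
541: 6  (via 534)
559: 6  (via 552)
502: 6  (via 552)
505: 8  (via 502)
518: 9  (via 552)
527: 10  (via 541)
528: 15  (via 534)
Shortest route: 534–528 = 15 s.

15 s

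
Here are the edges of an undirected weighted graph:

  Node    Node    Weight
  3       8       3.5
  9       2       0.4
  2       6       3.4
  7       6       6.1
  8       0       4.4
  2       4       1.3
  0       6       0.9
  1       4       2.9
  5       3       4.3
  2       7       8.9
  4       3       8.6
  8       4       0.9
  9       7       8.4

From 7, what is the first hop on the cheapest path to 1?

9

Compare a few routes:
7 - 9 - 2 - 4 - 1: 8.4+0.4+1.3+2.9 = 13
7 - 2 - 4 - 1: 8.9+1.3+2.9 = 13.1
The minimum is 13 via 7 - 9 - 2 - 4 - 1.
So from 7 the first move is to 9.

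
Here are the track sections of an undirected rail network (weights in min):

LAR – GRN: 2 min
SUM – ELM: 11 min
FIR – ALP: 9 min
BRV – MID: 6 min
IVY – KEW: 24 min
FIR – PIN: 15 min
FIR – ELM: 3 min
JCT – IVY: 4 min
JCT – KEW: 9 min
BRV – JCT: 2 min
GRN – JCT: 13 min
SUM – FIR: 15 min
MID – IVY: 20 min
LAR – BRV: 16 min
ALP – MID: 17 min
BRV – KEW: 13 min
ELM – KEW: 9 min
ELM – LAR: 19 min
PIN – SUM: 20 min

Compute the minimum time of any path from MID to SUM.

Shortest distances from MID:
MID: 0
BRV: 6  (via MID)
JCT: 8  (via BRV)
IVY: 12  (via JCT)
ALP: 17  (via MID)
KEW: 17  (via JCT)
GRN: 21  (via JCT)
LAR: 22  (via BRV)
FIR: 26  (via ALP)
ELM: 26  (via KEW)
SUM: 37  (via ELM)
Shortest route: MID → BRV → JCT → KEW → ELM → SUM = 37 min.

37 min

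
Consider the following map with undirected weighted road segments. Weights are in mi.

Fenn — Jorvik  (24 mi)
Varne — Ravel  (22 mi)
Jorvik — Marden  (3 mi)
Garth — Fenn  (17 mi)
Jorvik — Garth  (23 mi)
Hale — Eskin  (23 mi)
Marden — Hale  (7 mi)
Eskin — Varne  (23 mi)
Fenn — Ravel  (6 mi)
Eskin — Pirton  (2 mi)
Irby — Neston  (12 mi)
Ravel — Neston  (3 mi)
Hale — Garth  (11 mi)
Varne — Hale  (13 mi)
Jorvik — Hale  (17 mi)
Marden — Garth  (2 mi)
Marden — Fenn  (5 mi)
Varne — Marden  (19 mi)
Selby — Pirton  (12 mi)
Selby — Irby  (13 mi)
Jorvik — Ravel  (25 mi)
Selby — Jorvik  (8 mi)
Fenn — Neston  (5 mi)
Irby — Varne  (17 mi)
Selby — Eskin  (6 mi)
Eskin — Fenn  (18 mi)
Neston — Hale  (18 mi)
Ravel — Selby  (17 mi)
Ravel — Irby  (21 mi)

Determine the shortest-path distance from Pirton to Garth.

Enumerating some paths:
Pirton → Eskin → Hale → Marden → Garth: 2+23+7+2 = 34
Pirton → Eskin → Selby → Jorvik → Marden → Garth: 2+6+8+3+2 = 21
Pirton → Selby → Jorvik → Marden → Garth: 12+8+3+2 = 25
Pirton → Eskin → Fenn → Marden → Garth: 2+18+5+2 = 27
Cheapest is Pirton → Eskin → Selby → Jorvik → Marden → Garth at 21 mi.

21 mi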